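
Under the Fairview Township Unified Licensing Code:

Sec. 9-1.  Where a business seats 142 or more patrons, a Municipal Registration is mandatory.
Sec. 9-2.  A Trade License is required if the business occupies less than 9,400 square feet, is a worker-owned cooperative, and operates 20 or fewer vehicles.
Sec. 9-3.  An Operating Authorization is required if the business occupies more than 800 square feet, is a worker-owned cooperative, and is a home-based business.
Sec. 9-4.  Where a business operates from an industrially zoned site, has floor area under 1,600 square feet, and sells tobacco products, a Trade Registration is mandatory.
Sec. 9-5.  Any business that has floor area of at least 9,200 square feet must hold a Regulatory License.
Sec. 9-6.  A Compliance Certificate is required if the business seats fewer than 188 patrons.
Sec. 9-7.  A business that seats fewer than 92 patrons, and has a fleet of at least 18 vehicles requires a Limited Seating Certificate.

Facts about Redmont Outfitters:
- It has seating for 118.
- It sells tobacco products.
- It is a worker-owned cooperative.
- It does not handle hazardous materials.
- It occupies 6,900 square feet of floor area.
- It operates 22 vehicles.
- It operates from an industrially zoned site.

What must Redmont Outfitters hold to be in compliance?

Sec. 9-1. seating 118 < 142 → Municipal Registration not required.
Sec. 9-2. floor area 6,900 square feet < 9,400 square feet; is a worker-owned cooperative; vehicles 22 > 20 → Trade License not required.
Sec. 9-3. floor area 6,900 square feet > 800 square feet; is a worker-owned cooperative; operates from an industrially zoned site (not: is a home-based business) → Operating Authorization not required.
Sec. 9-4. operates from an industrially zoned site; floor area 6,900 square feet ≥ 1,600 square feet; sells tobacco products → Trade Registration not required.
Sec. 9-5. floor area 6,900 square feet < 9,200 square feet → Regulatory License not required.
Sec. 9-6. seating 118 < 188 → Compliance Certificate required.
Sec. 9-7. seating 118 ≥ 92; vehicles 22 ≥ 18 → Limited Seating Certificate not required.

Compliance Certificate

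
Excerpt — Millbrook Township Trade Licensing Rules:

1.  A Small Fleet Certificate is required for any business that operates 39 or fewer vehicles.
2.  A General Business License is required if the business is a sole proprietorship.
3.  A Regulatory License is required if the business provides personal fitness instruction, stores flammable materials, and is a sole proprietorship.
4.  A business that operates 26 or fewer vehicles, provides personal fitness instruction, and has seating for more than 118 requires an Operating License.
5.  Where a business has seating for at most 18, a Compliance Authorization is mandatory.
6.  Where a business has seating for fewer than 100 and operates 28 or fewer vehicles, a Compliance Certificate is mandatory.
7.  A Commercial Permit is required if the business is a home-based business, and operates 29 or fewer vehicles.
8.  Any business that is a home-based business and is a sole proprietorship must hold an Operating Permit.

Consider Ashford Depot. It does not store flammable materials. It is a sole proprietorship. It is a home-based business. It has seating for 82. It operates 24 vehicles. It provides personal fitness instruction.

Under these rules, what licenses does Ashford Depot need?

1. vehicles 24 ≤ 39 → Small Fleet Certificate required.
2. is a sole proprietorship → General Business License required.
3. provides personal fitness instruction; does not store flammable materials; is a sole proprietorship → Regulatory License not required.
4. vehicles 24 ≤ 26; provides personal fitness instruction; seating 82 ≤ 118 → Operating License not required.
5. seating 82 > 18 → Compliance Authorization not required.
6. seating 82 < 100; vehicles 24 ≤ 28 → Compliance Certificate required.
7. is a home-based business; vehicles 24 ≤ 29 → Commercial Permit required.
8. is a home-based business; is a sole proprietorship → Operating Permit required.

Commercial Permit, Compliance Certificate, General Business License, Operating Permit, Small Fleet Certificate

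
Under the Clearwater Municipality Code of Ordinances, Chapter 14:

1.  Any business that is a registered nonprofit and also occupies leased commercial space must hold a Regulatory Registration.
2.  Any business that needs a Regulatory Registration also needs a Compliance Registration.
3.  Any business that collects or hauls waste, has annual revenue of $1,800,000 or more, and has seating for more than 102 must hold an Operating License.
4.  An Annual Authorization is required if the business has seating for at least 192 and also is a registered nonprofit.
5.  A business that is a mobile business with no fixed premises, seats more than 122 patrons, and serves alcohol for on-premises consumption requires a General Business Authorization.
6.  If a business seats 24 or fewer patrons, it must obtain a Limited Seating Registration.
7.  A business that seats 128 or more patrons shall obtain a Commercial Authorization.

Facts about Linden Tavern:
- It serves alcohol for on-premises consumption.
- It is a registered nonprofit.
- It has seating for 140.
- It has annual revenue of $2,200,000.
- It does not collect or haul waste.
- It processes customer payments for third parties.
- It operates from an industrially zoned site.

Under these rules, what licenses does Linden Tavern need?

1. is a registered nonprofit; operates from an industrially zoned site (not: occupies leased commercial space) → Regulatory Registration not required.
2. Regulatory Registration is not required → no effect.
3. does not collect or haul waste; revenue $2,200,000 ≥ $1,800,000; seating 140 > 102 → Operating License not required.
4. seating 140 < 192; is a registered nonprofit → Annual Authorization not required.
5. operates from an industrially zoned site (not: is a mobile business with no fixed premises); seating 140 > 122; serves alcohol for on-premises consumption → General Business Authorization not required.
6. seating 140 > 24 → Limited Seating Registration not required.
7. seating 140 ≥ 128 → Commercial Authorization required.

Commercial Authorization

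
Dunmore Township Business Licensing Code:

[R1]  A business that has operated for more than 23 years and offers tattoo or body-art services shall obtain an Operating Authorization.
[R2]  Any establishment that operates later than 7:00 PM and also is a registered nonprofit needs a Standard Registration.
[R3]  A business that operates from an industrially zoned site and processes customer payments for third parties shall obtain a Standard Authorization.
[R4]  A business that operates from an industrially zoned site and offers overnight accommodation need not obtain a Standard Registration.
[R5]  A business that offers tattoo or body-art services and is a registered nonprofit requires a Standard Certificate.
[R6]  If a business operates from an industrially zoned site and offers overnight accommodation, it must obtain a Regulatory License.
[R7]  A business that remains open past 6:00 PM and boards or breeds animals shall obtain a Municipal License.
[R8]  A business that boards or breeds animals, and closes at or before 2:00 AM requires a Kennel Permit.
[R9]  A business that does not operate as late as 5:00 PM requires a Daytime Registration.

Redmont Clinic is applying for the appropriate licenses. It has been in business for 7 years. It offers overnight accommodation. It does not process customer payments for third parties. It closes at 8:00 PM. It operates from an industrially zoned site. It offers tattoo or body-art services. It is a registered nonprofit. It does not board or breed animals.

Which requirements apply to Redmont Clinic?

Regulatory License, Standard Certificate

[R1] years in business 7 ≤ 23; offers tattoo or body-art services → Operating Authorization not required.
[R2] closes 8:00 PM, after 7:00 PM; is a registered nonprofit → Standard Registration required.
[R3] operates from an industrially zoned site; does not process customer payments for third parties → Standard Authorization not required.
[R4] operates from an industrially zoned site; offers overnight accommodation → exempt from Standard Registration.
[R5] offers tattoo or body-art services; is a registered nonprofit → Standard Certificate required.
[R6] operates from an industrially zoned site; offers overnight accommodation → Regulatory License required.
[R7] closes 8:00 PM, after 6:00 PM; does not board or breed animals → Municipal License not required.
[R8] does not board or breed animals; closes 8:00 PM, at/before 2:00 AM → Kennel Permit not required.
[R9] closes 8:00 PM, after 5:00 PM → Daytime Registration not required.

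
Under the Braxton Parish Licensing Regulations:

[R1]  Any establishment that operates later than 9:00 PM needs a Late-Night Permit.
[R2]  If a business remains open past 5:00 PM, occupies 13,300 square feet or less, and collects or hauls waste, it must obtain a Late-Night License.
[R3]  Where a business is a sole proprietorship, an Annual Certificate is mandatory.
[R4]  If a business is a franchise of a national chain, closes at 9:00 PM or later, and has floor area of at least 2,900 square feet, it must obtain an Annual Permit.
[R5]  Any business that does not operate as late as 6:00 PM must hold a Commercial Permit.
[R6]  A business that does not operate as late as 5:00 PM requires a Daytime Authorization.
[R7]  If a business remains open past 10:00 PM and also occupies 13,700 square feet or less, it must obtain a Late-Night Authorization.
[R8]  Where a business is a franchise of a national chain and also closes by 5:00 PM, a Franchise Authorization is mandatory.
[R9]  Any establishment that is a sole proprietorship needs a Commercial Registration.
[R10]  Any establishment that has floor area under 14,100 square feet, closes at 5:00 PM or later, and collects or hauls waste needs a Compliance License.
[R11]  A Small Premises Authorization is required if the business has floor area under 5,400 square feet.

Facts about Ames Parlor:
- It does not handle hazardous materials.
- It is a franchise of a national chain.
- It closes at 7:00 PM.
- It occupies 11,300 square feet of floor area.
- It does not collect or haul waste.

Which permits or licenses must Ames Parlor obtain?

[R1] closes 7:00 PM, at/before 9:00 PM → Late-Night Permit not required.
[R2] closes 7:00 PM, after 5:00 PM; floor area 11,300 square feet ≤ 13,300 square feet; does not collect or haul waste → Late-Night License not required.
[R3] is a franchise of a national chain (not: is a sole proprietorship) → Annual Certificate not required.
[R4] is a franchise of a national chain; closes 7:00 PM, at/before 9:00 PM; floor area 11,300 square feet ≥ 2,900 square feet → Annual Permit not required.
[R5] closes 7:00 PM, after 6:00 PM → Commercial Permit not required.
[R6] closes 7:00 PM, after 5:00 PM → Daytime Authorization not required.
[R7] closes 7:00 PM, at/before 10:00 PM; floor area 11,300 square feet ≤ 13,700 square feet → Late-Night Authorization not required.
[R8] is a franchise of a national chain; closes 7:00 PM, after 5:00 PM → Franchise Authorization not required.
[R9] is a franchise of a national chain (not: is a sole proprietorship) → Commercial Registration not required.
[R10] floor area 11,300 square feet < 14,100 square feet; closes 7:00 PM, after 5:00 PM; does not collect or haul waste → Compliance License not required.
[R11] floor area 11,300 square feet ≥ 5,400 square feet → Small Premises Authorization not required.

None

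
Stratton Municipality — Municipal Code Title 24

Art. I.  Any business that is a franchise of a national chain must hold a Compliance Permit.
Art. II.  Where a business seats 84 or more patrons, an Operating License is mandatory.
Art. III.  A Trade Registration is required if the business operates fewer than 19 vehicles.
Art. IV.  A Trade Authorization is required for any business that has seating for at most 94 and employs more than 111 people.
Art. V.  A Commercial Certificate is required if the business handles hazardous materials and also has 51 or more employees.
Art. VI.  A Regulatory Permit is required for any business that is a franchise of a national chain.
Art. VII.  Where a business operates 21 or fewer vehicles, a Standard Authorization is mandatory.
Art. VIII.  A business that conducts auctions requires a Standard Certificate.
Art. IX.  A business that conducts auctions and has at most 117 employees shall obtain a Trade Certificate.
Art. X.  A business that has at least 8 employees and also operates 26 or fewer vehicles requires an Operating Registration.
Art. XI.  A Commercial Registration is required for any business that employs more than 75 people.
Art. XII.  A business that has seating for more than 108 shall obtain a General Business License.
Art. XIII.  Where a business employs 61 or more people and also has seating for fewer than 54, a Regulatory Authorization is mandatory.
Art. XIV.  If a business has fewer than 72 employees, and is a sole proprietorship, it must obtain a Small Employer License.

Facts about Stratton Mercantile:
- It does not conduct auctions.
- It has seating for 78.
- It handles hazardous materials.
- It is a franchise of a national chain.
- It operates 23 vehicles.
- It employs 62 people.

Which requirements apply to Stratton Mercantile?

Art. I. is a franchise of a national chain → Compliance Permit required.
Art. II. seating 78 < 84 → Operating License not required.
Art. III. vehicles 23 ≥ 19 → Trade Registration not required.
Art. IV. seating 78 ≤ 94; employees 62 ≤ 111 → Trade Authorization not required.
Art. V. handles hazardous materials; employees 62 ≥ 51 → Commercial Certificate required.
Art. VI. is a franchise of a national chain → Regulatory Permit required.
Art. VII. vehicles 23 > 21 → Standard Authorization not required.
Art. VIII. does not conduct auctions → Standard Certificate not required.
Art. IX. does not conduct auctions; employees 62 ≤ 117 → Trade Certificate not required.
Art. X. employees 62 ≥ 8; vehicles 23 ≤ 26 → Operating Registration required.
Art. XI. employees 62 ≤ 75 → Commercial Registration not required.
Art. XII. seating 78 ≤ 108 → General Business License not required.
Art. XIII. employees 62 ≥ 61; seating 78 ≥ 54 → Regulatory Authorization not required.
Art. XIV. employees 62 < 72; is a franchise of a national chain (not: is a sole proprietorship) → Small Employer License not required.

Commercial Certificate, Compliance Permit, Operating Registration, Regulatory Permit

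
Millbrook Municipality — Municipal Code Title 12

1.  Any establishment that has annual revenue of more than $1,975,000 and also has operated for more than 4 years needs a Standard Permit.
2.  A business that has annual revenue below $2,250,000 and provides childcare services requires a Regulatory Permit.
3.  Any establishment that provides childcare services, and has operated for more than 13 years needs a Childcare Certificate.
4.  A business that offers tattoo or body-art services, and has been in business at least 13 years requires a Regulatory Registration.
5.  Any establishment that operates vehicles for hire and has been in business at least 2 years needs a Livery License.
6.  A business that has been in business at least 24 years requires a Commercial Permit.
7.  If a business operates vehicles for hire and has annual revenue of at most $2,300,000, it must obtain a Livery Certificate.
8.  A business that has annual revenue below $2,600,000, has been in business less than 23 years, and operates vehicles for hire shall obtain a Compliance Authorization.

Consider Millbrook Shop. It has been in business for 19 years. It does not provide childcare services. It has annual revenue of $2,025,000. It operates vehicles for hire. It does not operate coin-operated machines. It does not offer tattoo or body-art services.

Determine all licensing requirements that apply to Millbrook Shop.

1. revenue $2,025,000 > $1,975,000; years in business 19 > 4 → Standard Permit required.
2. revenue $2,025,000 < $2,250,000; does not provide childcare services → Regulatory Permit not required.
3. does not provide childcare services; years in business 19 > 13 → Childcare Certificate not required.
4. does not offer tattoo or body-art services; years in business 19 ≥ 13 → Regulatory Registration not required.
5. operates vehicles for hire; years in business 19 ≥ 2 → Livery License required.
6. years in business 19 < 24 → Commercial Permit not required.
7. operates vehicles for hire; revenue $2,025,000 ≤ $2,300,000 → Livery Certificate required.
8. revenue $2,025,000 < $2,600,000; years in business 19 < 23; operates vehicles for hire → Compliance Authorization required.

Compliance Authorization, Livery Certificate, Livery License, Standard Permit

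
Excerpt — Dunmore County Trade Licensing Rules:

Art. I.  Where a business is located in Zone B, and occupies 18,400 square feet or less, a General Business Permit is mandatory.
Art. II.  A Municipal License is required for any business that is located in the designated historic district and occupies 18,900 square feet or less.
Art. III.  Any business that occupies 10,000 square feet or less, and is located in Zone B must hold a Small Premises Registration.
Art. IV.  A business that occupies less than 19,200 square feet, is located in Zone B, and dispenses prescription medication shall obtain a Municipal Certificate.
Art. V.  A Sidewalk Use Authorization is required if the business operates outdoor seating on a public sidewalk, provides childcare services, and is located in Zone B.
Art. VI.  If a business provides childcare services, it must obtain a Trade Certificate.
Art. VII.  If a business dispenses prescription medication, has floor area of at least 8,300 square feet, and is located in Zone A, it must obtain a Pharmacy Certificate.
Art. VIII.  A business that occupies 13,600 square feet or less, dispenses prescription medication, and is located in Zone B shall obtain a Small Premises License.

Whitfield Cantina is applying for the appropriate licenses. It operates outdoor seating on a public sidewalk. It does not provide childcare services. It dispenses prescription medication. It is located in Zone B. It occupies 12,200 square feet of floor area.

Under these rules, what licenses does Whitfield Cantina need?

Art. I. is located in Zone B; floor area 12,200 square feet ≤ 18,400 square feet → General Business Permit required.
Art. II. is located in Zone B (not: is located in the designated historic district); floor area 12,200 square feet ≤ 18,900 square feet → Municipal License not required.
Art. III. floor area 12,200 square feet > 10,000 square feet; is located in Zone B → Small Premises Registration not required.
Art. IV. floor area 12,200 square feet < 19,200 square feet; is located in Zone B; dispenses prescription medication → Municipal Certificate required.
Art. V. operates outdoor seating on a public sidewalk; does not provide childcare services; is located in Zone B → Sidewalk Use Authorization not required.
Art. VI. does not provide childcare services → Trade Certificate not required.
Art. VII. dispenses prescription medication; floor area 12,200 square feet ≥ 8,300 square feet; is located in Zone B (not: is located in Zone A) → Pharmacy Certificate not required.
Art. VIII. floor area 12,200 square feet ≤ 13,600 square feet; dispenses prescription medication; is located in Zone B → Small Premises License required.

General Business Permit, Municipal Certificate, Small Premises License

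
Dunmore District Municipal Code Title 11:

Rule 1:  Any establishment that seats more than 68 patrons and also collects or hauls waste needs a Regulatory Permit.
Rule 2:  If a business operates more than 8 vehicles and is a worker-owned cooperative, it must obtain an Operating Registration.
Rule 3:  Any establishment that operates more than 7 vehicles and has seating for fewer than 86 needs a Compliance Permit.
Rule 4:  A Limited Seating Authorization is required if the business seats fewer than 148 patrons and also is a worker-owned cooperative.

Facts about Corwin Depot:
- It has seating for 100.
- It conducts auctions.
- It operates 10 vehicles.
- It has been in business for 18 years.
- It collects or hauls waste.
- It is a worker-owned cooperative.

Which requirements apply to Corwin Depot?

Limited Seating Authorization, Operating Registration, Regulatory Permit

Rule 1: seating 100 > 68; collects or hauls waste → Regulatory Permit required.
Rule 2: vehicles 10 > 8; is a worker-owned cooperative → Operating Registration required.
Rule 3: vehicles 10 > 7; seating 100 ≥ 86 → Compliance Permit not required.
Rule 4: seating 100 < 148; is a worker-owned cooperative → Limited Seating Authorization required.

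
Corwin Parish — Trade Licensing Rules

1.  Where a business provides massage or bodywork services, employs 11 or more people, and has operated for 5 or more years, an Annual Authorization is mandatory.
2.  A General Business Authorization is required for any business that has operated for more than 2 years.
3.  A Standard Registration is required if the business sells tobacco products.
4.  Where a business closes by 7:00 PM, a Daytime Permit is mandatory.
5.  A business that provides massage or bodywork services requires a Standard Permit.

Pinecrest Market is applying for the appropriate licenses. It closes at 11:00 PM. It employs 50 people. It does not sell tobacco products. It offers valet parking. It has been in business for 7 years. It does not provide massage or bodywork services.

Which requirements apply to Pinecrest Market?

1. does not provide massage or bodywork services; employees 50 ≥ 11; years in business 7 ≥ 5 → Annual Authorization not required.
2. years in business 7 > 2 → General Business Authorization required.
3. does not sell tobacco products → Standard Registration not required.
4. closes 11:00 PM, after 7:00 PM → Daytime Permit not required.
5. does not provide massage or bodywork services → Standard Permit not required.

General Business Authorization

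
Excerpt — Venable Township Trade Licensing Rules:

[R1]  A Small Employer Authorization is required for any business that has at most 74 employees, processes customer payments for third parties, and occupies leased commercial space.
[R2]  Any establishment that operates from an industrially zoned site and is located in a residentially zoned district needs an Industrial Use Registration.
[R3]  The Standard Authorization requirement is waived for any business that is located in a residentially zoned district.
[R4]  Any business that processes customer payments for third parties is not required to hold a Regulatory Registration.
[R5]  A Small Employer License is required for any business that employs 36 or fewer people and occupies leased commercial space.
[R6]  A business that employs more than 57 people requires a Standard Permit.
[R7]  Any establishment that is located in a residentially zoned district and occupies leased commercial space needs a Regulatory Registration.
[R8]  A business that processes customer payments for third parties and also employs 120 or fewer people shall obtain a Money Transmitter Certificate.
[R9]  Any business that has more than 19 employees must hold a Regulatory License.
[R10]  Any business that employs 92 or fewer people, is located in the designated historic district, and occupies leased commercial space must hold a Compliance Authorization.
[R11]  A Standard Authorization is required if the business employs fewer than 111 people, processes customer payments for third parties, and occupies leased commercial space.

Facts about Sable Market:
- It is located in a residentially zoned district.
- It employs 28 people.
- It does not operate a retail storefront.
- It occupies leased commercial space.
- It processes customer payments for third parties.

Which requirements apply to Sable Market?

[R1] employees 28 ≤ 74; processes customer payments for third parties; occupies leased commercial space → Small Employer Authorization required.
[R2] occupies leased commercial space (not: operates from an industrially zoned site); is located in a residentially zoned district → Industrial Use Registration not required.
[R3] is located in a residentially zoned district → exempt from Standard Authorization.
[R4] processes customer payments for third parties → exempt from Regulatory Registration.
[R5] employees 28 ≤ 36; occupies leased commercial space → Small Employer License required.
[R6] employees 28 ≤ 57 → Standard Permit not required.
[R7] is located in a residentially zoned district; occupies leased commercial space → Regulatory Registration required.
[R8] processes customer payments for third parties; employees 28 ≤ 120 → Money Transmitter Certificate required.
[R9] employees 28 > 19 → Regulatory License required.
[R10] employees 28 ≤ 92; is located in a residentially zoned district (not: is located in the designated historic district); occupies leased commercial space → Compliance Authorization not required.
[R11] employees 28 < 111; processes customer payments for third parties; occupies leased commercial space → Standard Authorization required.

Money Transmitter Certificate, Regulatory License, Small Employer Authorization, Small Employer License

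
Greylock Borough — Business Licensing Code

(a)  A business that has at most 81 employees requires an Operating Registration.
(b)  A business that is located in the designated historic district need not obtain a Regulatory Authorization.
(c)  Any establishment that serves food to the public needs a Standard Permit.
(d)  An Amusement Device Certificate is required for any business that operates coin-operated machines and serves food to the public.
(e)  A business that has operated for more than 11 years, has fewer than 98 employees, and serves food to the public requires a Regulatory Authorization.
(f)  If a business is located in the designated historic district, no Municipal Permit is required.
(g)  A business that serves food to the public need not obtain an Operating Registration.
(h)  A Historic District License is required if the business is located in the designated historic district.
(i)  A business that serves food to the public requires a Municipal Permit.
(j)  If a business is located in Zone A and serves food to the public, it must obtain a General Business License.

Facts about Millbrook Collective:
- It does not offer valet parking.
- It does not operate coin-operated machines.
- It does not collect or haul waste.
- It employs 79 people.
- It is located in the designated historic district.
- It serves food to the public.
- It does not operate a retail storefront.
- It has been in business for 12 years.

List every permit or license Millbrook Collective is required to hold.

Historic District License, Standard Permit

(a) employees 79 ≤ 81 → Operating Registration required.
(b) is located in the designated historic district → exempt from Regulatory Authorization.
(c) serves food to the public → Standard Permit required.
(d) does not operate coin-operated machines; serves food to the public → Amusement Device Certificate not required.
(e) years in business 12 > 11; employees 79 < 98; serves food to the public → Regulatory Authorization required.
(f) is located in the designated historic district → exempt from Municipal Permit.
(g) serves food to the public → exempt from Operating Registration.
(h) is located in the designated historic district → Historic District License required.
(i) serves food to the public → Municipal Permit required.
(j) is located in the designated historic district (not: is located in Zone A); serves food to the public → General Business License not required.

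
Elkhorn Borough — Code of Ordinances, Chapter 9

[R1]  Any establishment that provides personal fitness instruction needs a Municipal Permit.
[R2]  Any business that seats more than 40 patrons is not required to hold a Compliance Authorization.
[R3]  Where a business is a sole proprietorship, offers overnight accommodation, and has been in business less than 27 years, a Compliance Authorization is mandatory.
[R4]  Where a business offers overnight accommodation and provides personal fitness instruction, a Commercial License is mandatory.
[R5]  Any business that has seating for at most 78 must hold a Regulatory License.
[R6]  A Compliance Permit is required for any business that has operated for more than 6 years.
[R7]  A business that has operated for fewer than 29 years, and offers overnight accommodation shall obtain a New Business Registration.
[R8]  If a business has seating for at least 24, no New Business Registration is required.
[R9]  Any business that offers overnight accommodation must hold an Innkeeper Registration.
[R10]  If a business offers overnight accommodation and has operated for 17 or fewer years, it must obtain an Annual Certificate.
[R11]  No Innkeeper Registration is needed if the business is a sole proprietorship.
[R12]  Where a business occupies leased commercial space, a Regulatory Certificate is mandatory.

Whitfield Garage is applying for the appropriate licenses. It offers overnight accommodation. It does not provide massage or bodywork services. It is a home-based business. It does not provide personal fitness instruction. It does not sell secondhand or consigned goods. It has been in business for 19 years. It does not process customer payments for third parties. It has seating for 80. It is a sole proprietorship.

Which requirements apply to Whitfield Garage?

[R1] does not provide personal fitness instruction → Municipal Permit not required.
[R2] seating 80 > 40 → exempt from Compliance Authorization.
[R3] is a sole proprietorship; offers overnight accommodation; years in business 19 < 27 → Compliance Authorization required.
[R4] offers overnight accommodation; does not provide personal fitness instruction → Commercial License not required.
[R5] seating 80 > 78 → Regulatory License not required.
[R6] years in business 19 > 6 → Compliance Permit required.
[R7] years in business 19 < 29; offers overnight accommodation → New Business Registration required.
[R8] seating 80 ≥ 24 → exempt from New Business Registration.
[R9] offers overnight accommodation → Innkeeper Registration required.
[R10] offers overnight accommodation; years in business 19 > 17 → Annual Certificate not required.
[R11] is a sole proprietorship → exempt from Innkeeper Registration.
[R12] is a home-based business (not: occupies leased commercial space) → Regulatory Certificate not required.

Compliance Permit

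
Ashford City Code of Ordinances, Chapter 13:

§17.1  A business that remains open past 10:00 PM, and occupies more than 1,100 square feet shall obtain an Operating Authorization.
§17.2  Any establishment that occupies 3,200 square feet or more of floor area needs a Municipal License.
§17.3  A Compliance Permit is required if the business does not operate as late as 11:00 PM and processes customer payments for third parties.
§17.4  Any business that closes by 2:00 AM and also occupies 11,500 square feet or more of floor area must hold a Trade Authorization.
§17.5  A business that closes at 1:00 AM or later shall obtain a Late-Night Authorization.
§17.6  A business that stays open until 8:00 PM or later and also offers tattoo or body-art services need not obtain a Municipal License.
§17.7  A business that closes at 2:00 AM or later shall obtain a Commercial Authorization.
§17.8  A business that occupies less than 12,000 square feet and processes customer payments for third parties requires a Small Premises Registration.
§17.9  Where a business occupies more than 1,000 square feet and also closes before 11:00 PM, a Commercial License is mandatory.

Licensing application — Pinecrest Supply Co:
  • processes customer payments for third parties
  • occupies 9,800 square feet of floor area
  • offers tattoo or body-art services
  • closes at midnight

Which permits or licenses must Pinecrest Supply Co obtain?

§17.1 closes midnight, after 10:00 PM; floor area 9,800 square feet > 1,100 square feet → Operating Authorization required.
§17.2 floor area 9,800 square feet ≥ 3,200 square feet → Municipal License required.
§17.3 closes midnight, after 11:00 PM; processes customer payments for third parties → Compliance Permit not required.
§17.4 closes midnight, at/before 2:00 AM; floor area 9,800 square feet < 11,500 square feet → Trade Authorization not required.
§17.5 closes midnight, at/before 1:00 AM → Late-Night Authorization not required.
§17.6 closes midnight, after 8:00 PM; offers tattoo or body-art services → exempt from Municipal License.
§17.7 closes midnight, at/before 2:00 AM → Commercial Authorization not required.
§17.8 floor area 9,800 square feet < 12,000 square feet; processes customer payments for third parties → Small Premises Registration required.
§17.9 floor area 9,800 square feet > 1,000 square feet; closes midnight, after 11:00 PM → Commercial License not required.

Operating Authorization, Small Premises Registration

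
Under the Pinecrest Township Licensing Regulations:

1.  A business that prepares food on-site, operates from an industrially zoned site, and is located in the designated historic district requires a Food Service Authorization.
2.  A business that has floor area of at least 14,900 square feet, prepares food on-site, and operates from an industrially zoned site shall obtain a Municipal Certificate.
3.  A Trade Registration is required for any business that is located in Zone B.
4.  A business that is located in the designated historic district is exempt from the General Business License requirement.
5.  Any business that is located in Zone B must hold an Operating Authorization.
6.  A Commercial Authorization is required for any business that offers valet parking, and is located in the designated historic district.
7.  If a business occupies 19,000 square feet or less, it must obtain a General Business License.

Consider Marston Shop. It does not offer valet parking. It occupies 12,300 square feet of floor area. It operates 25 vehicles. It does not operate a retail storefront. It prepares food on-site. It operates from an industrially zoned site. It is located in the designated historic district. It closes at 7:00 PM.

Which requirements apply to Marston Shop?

Food Service Authorization

1. prepares food on-site; operates from an industrially zoned site; is located in the designated historic district → Food Service Authorization required.
2. floor area 12,300 square feet < 14,900 square feet; prepares food on-site; operates from an industrially zoned site → Municipal Certificate not required.
3. is located in the designated historic district (not: is located in Zone B) → Trade Registration not required.
4. is located in the designated historic district → exempt from General Business License.
5. is located in the designated historic district (not: is located in Zone B) → Operating Authorization not required.
6. does not offer valet parking; is located in the designated historic district → Commercial Authorization not required.
7. floor area 12,300 square feet ≤ 19,000 square feet → General Business License required.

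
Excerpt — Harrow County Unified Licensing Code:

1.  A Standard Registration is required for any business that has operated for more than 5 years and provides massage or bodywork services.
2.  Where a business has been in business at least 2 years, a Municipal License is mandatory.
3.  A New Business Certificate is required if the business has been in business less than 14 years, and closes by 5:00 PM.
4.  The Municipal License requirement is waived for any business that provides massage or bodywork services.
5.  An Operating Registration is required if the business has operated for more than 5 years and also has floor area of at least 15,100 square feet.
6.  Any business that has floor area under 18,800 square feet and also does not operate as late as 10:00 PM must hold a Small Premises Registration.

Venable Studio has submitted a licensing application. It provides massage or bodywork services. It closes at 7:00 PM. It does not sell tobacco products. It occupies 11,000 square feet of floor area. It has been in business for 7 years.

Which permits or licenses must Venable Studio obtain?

Small Premises Registration, Standard Registration

1. years in business 7 > 5; provides massage or bodywork services → Standard Registration required.
2. years in business 7 ≥ 2 → Municipal License required.
3. years in business 7 < 14; closes 7:00 PM, after 5:00 PM → New Business Certificate not required.
4. provides massage or bodywork services → exempt from Municipal License.
5. years in business 7 > 5; floor area 11,000 square feet < 15,100 square feet → Operating Registration not required.
6. floor area 11,000 square feet < 18,800 square feet; closes 7:00 PM, at/before 10:00 PM → Small Premises Registration required.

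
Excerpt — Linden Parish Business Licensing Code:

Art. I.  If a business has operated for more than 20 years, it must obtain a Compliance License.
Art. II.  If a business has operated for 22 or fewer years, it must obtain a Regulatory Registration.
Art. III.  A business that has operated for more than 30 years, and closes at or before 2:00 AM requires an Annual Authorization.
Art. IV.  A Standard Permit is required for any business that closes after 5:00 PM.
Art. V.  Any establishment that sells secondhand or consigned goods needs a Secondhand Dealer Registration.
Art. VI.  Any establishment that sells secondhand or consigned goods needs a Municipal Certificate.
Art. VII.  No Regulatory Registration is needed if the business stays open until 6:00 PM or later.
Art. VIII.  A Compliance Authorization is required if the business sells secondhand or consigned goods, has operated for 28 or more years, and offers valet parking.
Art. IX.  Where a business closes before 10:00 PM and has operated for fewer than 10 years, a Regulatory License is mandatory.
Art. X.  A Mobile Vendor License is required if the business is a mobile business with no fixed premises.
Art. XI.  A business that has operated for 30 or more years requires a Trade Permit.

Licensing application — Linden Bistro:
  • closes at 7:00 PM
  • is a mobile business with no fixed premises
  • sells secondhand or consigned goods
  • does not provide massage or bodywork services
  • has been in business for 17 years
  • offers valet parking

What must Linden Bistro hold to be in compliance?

Art. I. years in business 17 ≤ 20 → Compliance License not required.
Art. II. years in business 17 ≤ 22 → Regulatory Registration required.
Art. III. years in business 17 ≤ 30; closes 7:00 PM, at/before 2:00 AM → Annual Authorization not required.
Art. IV. closes 7:00 PM, after 5:00 PM → Standard Permit required.
Art. V. sells secondhand or consigned goods → Secondhand Dealer Registration required.
Art. VI. sells secondhand or consigned goods → Municipal Certificate required.
Art. VII. closes 7:00 PM, after 6:00 PM → exempt from Regulatory Registration.
Art. VIII. sells secondhand or consigned goods; years in business 17 < 28; offers valet parking → Compliance Authorization not required.
Art. IX. closes 7:00 PM, at/before 10:00 PM; years in business 17 ≥ 10 → Regulatory License not required.
Art. X. is a mobile business with no fixed premises → Mobile Vendor License required.
Art. XI. years in business 17 < 30 → Trade Permit not required.

Mobile Vendor License, Municipal Certificate, Secondhand Dealer Registration, Standard Permit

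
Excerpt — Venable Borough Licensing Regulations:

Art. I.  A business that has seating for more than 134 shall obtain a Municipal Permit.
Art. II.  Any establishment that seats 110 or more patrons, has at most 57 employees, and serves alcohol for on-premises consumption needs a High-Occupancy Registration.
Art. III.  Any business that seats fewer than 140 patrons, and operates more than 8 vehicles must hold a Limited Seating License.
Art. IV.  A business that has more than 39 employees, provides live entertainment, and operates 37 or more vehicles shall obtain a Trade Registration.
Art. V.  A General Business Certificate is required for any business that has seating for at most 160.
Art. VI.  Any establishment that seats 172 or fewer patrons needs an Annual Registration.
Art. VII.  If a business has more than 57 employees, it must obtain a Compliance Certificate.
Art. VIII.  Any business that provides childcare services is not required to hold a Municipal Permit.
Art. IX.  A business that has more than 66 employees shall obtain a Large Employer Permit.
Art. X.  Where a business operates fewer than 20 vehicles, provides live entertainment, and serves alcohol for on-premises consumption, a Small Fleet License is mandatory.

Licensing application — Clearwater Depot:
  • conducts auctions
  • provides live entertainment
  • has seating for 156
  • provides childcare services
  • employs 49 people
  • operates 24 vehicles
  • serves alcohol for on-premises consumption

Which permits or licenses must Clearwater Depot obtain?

Art. I. seating 156 > 134 → Municipal Permit required.
Art. II. seating 156 ≥ 110; employees 49 ≤ 57; serves alcohol for on-premises consumption → High-Occupancy Registration required.
Art. III. seating 156 ≥ 140; vehicles 24 > 8 → Limited Seating License not required.
Art. IV. employees 49 > 39; provides live entertainment; vehicles 24 < 37 → Trade Registration not required.
Art. V. seating 156 ≤ 160 → General Business Certificate required.
Art. VI. seating 156 ≤ 172 → Annual Registration required.
Art. VII. employees 49 ≤ 57 → Compliance Certificate not required.
Art. VIII. provides childcare services → exempt from Municipal Permit.
Art. IX. employees 49 ≤ 66 → Large Employer Permit not required.
Art. X. vehicles 24 ≥ 20; provides live entertainment; serves alcohol for on-premises consumption → Small Fleet License not required.

Annual Registration, General Business Certificate, High-Occupancy Registration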